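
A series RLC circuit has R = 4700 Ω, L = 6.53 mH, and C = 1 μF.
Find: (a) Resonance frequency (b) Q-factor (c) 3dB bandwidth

Step 1 — Resonance: ω₀ = 1/√(LC) = 1/√(0.00653·1e-06) = 1.237e+04 rad/s.
Step 2 — f₀ = ω₀/(2π) = 1970 Hz.
Step 3 — Series Q: Q = ω₀L/R = 1.237e+04·0.00653/4700 = 0.01719.
Step 4 — Bandwidth: Δω = ω₀/Q = 7.198e+05 rad/s; BW = Δω/(2π) = 1.146e+05 Hz.

(a) f₀ = 1970 Hz  (b) Q = 0.01719  (c) BW = 1.146e+05 Hz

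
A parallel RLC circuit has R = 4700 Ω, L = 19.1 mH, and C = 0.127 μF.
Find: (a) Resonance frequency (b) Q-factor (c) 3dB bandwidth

Step 1 — Resonance: ω₀ = 1/√(LC) = 1/√(0.0191·1.27e-07) = 2.03e+04 rad/s.
Step 2 — f₀ = ω₀/(2π) = 3231 Hz.
Step 3 — Parallel Q: Q = R/(ω₀L) = 4700/(2.03e+04·0.0191) = 12.12.
Step 4 — Bandwidth: Δω = ω₀/Q = 1675 rad/s; BW = Δω/(2π) = 266.6 Hz.

(a) f₀ = 3231 Hz  (b) Q = 12.12  (c) BW = 266.6 Hz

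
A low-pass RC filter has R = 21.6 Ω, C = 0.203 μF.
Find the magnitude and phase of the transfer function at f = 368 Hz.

Step 1 — Angular frequency: ω = 2π·368 = 2312 rad/s.
Step 2 — Transfer function: H(jω) = 1/(1 + jωRC).
Step 3 — Denominator: 1 + jωRC = 1 + j·2312·21.6·2.03e-07 = 1 + j0.01014.
Step 4 — H = 0.9999 - j0.01014.
Step 5 — Magnitude: |H| = 0.9999 (-0.0 dB); phase: φ = -0.6°.

|H| = 0.9999 (-0.0 dB), φ = -0.6°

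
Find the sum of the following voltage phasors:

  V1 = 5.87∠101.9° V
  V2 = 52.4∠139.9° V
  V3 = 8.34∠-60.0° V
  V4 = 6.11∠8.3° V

Step 1 — Convert each phasor to rectangular form:
  V1 = 5.87·(cos(101.9°) + j·sin(101.9°)) = -1.21 + j5.744 V
  V2 = 52.4·(cos(139.9°) + j·sin(139.9°)) = -40.08 + j33.75 V
  V3 = 8.34·(cos(-60.0°) + j·sin(-60.0°)) = 4.17 - j7.223 V
  V4 = 6.11·(cos(8.3°) + j·sin(8.3°)) = 6.046 + j0.882 V
Step 2 — Sum components: V_total = -31.08 + j33.16 V.
Step 3 — Convert to polar: |V_total| = 45.44 V, ∠V_total = 133.1°.

V_total = 45.44∠133.1° V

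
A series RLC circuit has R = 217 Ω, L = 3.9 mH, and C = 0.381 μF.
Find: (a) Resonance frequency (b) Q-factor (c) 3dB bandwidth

Step 1 — Resonance: ω₀ = 1/√(LC) = 1/√(0.0039·3.81e-07) = 2.594e+04 rad/s.
Step 2 — f₀ = ω₀/(2π) = 4129 Hz.
Step 3 — Series Q: Q = ω₀L/R = 2.594e+04·0.0039/217 = 0.4662.
Step 4 — Bandwidth: Δω = ω₀/Q = 5.564e+04 rad/s; BW = Δω/(2π) = 8856 Hz.

(a) f₀ = 4129 Hz  (b) Q = 0.4662  (c) BW = 8856 Hz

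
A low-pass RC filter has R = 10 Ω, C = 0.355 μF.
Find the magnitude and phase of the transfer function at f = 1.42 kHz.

Step 1 — Angular frequency: ω = 2π·1420 = 8922 rad/s.
Step 2 — Transfer function: H(jω) = 1/(1 + jωRC).
Step 3 — Denominator: 1 + jωRC = 1 + j·8922·10·3.55e-07 = 1 + j0.03167.
Step 4 — H = 0.999 - j0.03164.
Step 5 — Magnitude: |H| = 0.9995 (-0.0 dB); phase: φ = -1.8°.

|H| = 0.9995 (-0.0 dB), φ = -1.8°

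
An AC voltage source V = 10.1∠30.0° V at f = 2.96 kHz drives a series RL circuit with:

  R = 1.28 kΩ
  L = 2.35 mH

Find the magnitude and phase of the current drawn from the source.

Step 1 — Angular frequency: ω = 2π·f = 2π·2960 = 1.86e+04 rad/s.
Step 2 — Component impedances:
  R: Z = R = 1280 Ω
  L: Z = jωL = j·1.86e+04·0.00235 = 0 + j43.71 Ω
Step 3 — Series combination: Z_total = R + L = 1280 + j43.71 Ω = 1281∠2.0° Ω.
Step 4 — Source phasor: V = 10.1∠30.0° V = 8.747 + j5.05 V.
Step 5 — Ohm's law: I = V / Z_total = (8.747 + j5.05) / (1280 + j43.71) = 0.00696 + j0.003708 A.
Step 6 — Convert to polar: |I| = 0.007886 A, ∠I = 28.0°.

I = 0.007886∠28.0° A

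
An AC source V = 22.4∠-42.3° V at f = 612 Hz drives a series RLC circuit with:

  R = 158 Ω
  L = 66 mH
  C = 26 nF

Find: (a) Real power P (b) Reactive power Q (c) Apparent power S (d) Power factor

Step 1 — Angular frequency: ω = 2π·f = 2π·612 = 3845 rad/s.
Step 2 — Component impedances:
  R: Z = R = 158 Ω
  L: Z = jωL = j·3845·0.066 = 0 + j253.8 Ω
  C: Z = 1/(jωC) = -j/(ω·C) = 0 - j1e+04 Ω
Step 3 — Series combination: Z_total = R + L + C = 158 - j9748 Ω = 9750∠-89.1° Ω.
Step 4 — Source phasor: V = 22.4∠-42.3° V = 16.57 - j15.08 V.
Step 5 — Current: I = V / Z = 0.001574 + j0.001674 A = 0.002298∠46.8° A.
Step 6 — Complex power: S = V·I* = 0.000834 - j0.05146 VA.
Step 7 — Real power: P = Re(S) = 0.000834 W.
Step 8 — Reactive power: Q = Im(S) = -0.05146 VAR.
Step 9 — Apparent power: |S| = 0.05146 VA.
Step 10 — Power factor: PF = P/|S| = 0.01621 (leading).

(a) P = 0.000834 W  (b) Q = -0.05146 VAR  (c) S = 0.05146 VA  (d) PF = 0.01621 (leading)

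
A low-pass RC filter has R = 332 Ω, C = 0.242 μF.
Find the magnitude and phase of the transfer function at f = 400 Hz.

Step 1 — Angular frequency: ω = 2π·400 = 2513 rad/s.
Step 2 — Transfer function: H(jω) = 1/(1 + jωRC).
Step 3 — Denominator: 1 + jωRC = 1 + j·2513·332·2.42e-07 = 1 + j0.2019.
Step 4 — H = 0.9608 - j0.194.
Step 5 — Magnitude: |H| = 0.9802 (-0.2 dB); phase: φ = -11.4°.

|H| = 0.9802 (-0.2 dB), φ = -11.4°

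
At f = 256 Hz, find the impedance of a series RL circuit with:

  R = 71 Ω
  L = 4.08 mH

Step 1 — Angular frequency: ω = 2π·f = 2π·256 = 1608 rad/s.
Step 2 — Component impedances:
  R: Z = R = 71 Ω
  L: Z = jωL = j·1608·0.00408 = 0 + j6.563 Ω
Step 3 — Series combination: Z_total = R + L = 71 + j6.563 Ω = 71.3∠5.3° Ω.

Z = 71 + j6.563 Ω = 71.3∠5.3° Ω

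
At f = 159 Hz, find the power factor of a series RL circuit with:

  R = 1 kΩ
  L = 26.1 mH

Step 1 — Angular frequency: ω = 2π·f = 2π·159 = 999 rad/s.
Step 2 — Component impedances:
  R: Z = R = 1000 Ω
  L: Z = jωL = j·999·0.0261 = 0 + j26.07 Ω
Step 3 — Series combination: Z_total = R + L = 1000 + j26.07 Ω = 1000∠1.5° Ω.
Step 4 — Power factor: PF = cos(φ) = Re(Z)/|Z| = 1000/1000.3 = 0.9997.
Step 5 — Type: Im(Z) = 26.07 ⇒ lagging (phase φ = 1.5°).

PF = 0.9997 (lagging, φ = 1.5°)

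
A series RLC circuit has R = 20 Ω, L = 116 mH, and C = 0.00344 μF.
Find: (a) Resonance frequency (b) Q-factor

Step 1 — Resonance condition Im(Z)=0 gives ω₀ = 1/√(LC).
Step 2 — ω₀ = 1/√(0.116·3.44e-09) = 5.006e+04 rad/s.
Step 3 — f₀ = ω₀/(2π) = 7967 Hz.
Step 4 — Series Q: Q = ω₀L/R = 5.006e+04·0.116/20 = 290.3.

(a) f₀ = 7967 Hz  (b) Q = 290.3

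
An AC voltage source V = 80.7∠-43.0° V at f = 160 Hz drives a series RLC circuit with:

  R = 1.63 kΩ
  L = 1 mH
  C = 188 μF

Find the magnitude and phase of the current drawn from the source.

Step 1 — Angular frequency: ω = 2π·f = 2π·160 = 1005 rad/s.
Step 2 — Component impedances:
  R: Z = R = 1630 Ω
  L: Z = jωL = j·1005·0.001 = 0 + j1.005 Ω
  C: Z = 1/(jωC) = -j/(ω·C) = 0 - j5.291 Ω
Step 3 — Series combination: Z_total = R + L + C = 1630 - j4.286 Ω = 1630∠-0.2° Ω.
Step 4 — Source phasor: V = 80.7∠-43.0° V = 59.02 - j55.04 V.
Step 5 — Ohm's law: I = V / Z_total = (59.02 - j55.04) / (1630 - j4.286) = 0.0363 - j0.03367 A.
Step 6 — Convert to polar: |I| = 0.04951 A, ∠I = -42.8°.

I = 0.04951∠-42.8° A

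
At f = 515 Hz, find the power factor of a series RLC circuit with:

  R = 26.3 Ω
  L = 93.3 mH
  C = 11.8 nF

Step 1 — Angular frequency: ω = 2π·f = 2π·515 = 3236 rad/s.
Step 2 — Component impedances:
  R: Z = R = 26.3 Ω
  L: Z = jωL = j·3236·0.0933 = 0 + j301.9 Ω
  C: Z = 1/(jωC) = -j/(ω·C) = 0 - j2.619e+04 Ω
Step 3 — Series combination: Z_total = R + L + C = 26.3 - j2.589e+04 Ω = 2.589e+04∠-89.9° Ω.
Step 4 — Power factor: PF = cos(φ) = Re(Z)/|Z| = 26.3/2.589e+04 = 0.001016.
Step 5 — Type: Im(Z) = -2.589e+04 ⇒ leading (phase φ = -89.9°).

PF = 0.001016 (leading, φ = -89.9°)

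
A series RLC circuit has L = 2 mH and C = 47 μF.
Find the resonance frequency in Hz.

Step 1 — Resonance condition Im(Z)=0 gives ω₀ = 1/√(LC).
Step 2 — ω₀ = 1/√(0.002·4.7e-05) = 3262 rad/s.
Step 3 — f₀ = ω₀/(2π) = 519.1 Hz.

f₀ = 519.1 Hz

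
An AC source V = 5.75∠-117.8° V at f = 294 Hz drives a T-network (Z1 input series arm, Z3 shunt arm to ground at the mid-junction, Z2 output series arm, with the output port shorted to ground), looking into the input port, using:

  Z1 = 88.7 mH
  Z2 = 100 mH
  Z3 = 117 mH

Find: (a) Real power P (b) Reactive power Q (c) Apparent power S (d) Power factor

Step 1 — Angular frequency: ω = 2π·f = 2π·294 = 1847 rad/s.
Step 2 — Component impedances:
  Z1: Z = jωL = j·1847·0.0887 = 0 + j163.9 Ω
  Z2: Z = jωL = j·1847·0.1 = 0 + j184.7 Ω
  Z3: Z = jωL = j·1847·0.117 = 0 + j216.1 Ω
Step 3 — With the output port shorted to ground, the output series arm Z2 runs from the junction to ground; the shunt arm Z3 also runs from the junction to ground. They appear in parallel: Z3 || Z2 = 0 + j99.6 Ω.
Step 4 — Series with input arm Z1: Z_in = Z1 + (Z3 || Z2) = 0 + j263.5 Ω = 263.5∠90.0° Ω.
Step 5 — Source phasor: V = 5.75∠-117.8° V = -2.682 - j5.086 V.
Step 6 — Current: I = V / Z = -0.01931 + j0.01018 A = 0.02183∠152.2° A.
Step 7 — Complex power: S = V·I* = 0 + j0.1255 VA.
Step 8 — Real power: P = Re(S) = 0 W.
Step 9 — Reactive power: Q = Im(S) = 0.1255 VAR.
Step 10 — Apparent power: |S| = 0.1255 VA.
Step 11 — Power factor: PF = P/|S| = 0 (lagging).

(a) P = 0 W  (b) Q = 0.1255 VAR  (c) S = 0.1255 VA  (d) PF = 0 (lagging)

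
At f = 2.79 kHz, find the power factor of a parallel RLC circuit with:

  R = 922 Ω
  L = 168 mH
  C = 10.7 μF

Step 1 — Angular frequency: ω = 2π·f = 2π·2790 = 1.753e+04 rad/s.
Step 2 — Component impedances:
  R: Z = R = 922 Ω
  L: Z = jωL = j·1.753e+04·0.168 = 0 + j2945 Ω
  C: Z = 1/(jωC) = -j/(ω·C) = 0 - j5.331 Ω
Step 3 — Parallel combination: 1/Z_total = 1/R + 1/L + 1/C; Z_total = 0.03094 - j5.341 Ω = 5.341∠-89.7° Ω.
Step 4 — Power factor: PF = cos(φ) = Re(Z)/|Z| = 0.03094/5.341 = 0.005793.
Step 5 — Type: Im(Z) = -5.341 ⇒ leading (phase φ = -89.7°).

PF = 0.005793 (leading, φ = -89.7°)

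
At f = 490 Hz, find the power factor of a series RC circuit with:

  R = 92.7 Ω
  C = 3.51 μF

Step 1 — Angular frequency: ω = 2π·f = 2π·490 = 3079 rad/s.
Step 2 — Component impedances:
  R: Z = R = 92.7 Ω
  C: Z = 1/(jωC) = -j/(ω·C) = 0 - j92.54 Ω
Step 3 — Series combination: Z_total = R + C = 92.7 - j92.54 Ω = 131∠-44.9° Ω.
Step 4 — Power factor: PF = cos(φ) = Re(Z)/|Z| = 92.7/130.98 = 0.7077.
Step 5 — Type: Im(Z) = -92.54 ⇒ leading (phase φ = -44.9°).

PF = 0.7077 (leading, φ = -44.9°)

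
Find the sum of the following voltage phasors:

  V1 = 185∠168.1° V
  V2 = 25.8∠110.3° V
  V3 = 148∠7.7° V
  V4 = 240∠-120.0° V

Step 1 — Convert each phasor to rectangular form:
  V1 = 185·(cos(168.1°) + j·sin(168.1°)) = -181 + j38.15 V
  V2 = 25.8·(cos(110.3°) + j·sin(110.3°)) = -8.951 + j24.2 V
  V3 = 148·(cos(7.7°) + j·sin(7.7°)) = 146.7 + j19.83 V
  V4 = 240·(cos(-120.0°) + j·sin(-120.0°)) = -120 - j207.8 V
Step 2 — Sum components: V_total = -163.3 - j125.7 V.
Step 3 — Convert to polar: |V_total| = 206.1 V, ∠V_total = -142.4°.

V_total = 206.1∠-142.4° V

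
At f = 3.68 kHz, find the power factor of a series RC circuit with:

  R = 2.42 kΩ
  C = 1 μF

Step 1 — Angular frequency: ω = 2π·f = 2π·3680 = 2.312e+04 rad/s.
Step 2 — Component impedances:
  R: Z = R = 2420 Ω
  C: Z = 1/(jωC) = -j/(ω·C) = 0 - j43.25 Ω
Step 3 — Series combination: Z_total = R + C = 2420 - j43.25 Ω = 2420∠-1.0° Ω.
Step 4 — Power factor: PF = cos(φ) = Re(Z)/|Z| = 2420/2420.4 = 0.9998.
Step 5 — Type: Im(Z) = -43.25 ⇒ leading (phase φ = -1.0°).

PF = 0.9998 (leading, φ = -1.0°)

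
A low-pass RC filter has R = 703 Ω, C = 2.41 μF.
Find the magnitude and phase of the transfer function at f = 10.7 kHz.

Step 1 — Angular frequency: ω = 2π·1.07e+04 = 6.723e+04 rad/s.
Step 2 — Transfer function: H(jω) = 1/(1 + jωRC).
Step 3 — Denominator: 1 + jωRC = 1 + j·6.723e+04·703·2.41e-06 = 1 + j113.9.
Step 4 — H = 7.707e-05 - j0.008779.
Step 5 — Magnitude: |H| = 0.008779 (-41.1 dB); phase: φ = -89.5°.

|H| = 0.008779 (-41.1 dB), φ = -89.5°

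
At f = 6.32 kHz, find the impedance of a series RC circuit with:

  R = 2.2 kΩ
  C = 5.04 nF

Step 1 — Angular frequency: ω = 2π·f = 2π·6320 = 3.971e+04 rad/s.
Step 2 — Component impedances:
  R: Z = R = 2200 Ω
  C: Z = 1/(jωC) = -j/(ω·C) = 0 - j4997 Ω
Step 3 — Series combination: Z_total = R + C = 2200 - j4997 Ω = 5459∠-66.2° Ω.

Z = 2200 - j4997 Ω = 5459∠-66.2° Ω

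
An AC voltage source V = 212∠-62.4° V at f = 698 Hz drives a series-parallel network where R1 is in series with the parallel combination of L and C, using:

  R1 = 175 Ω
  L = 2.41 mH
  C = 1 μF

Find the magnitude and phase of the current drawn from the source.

Step 1 — Angular frequency: ω = 2π·f = 2π·698 = 4386 rad/s.
Step 2 — Component impedances:
  R1: Z = R = 175 Ω
  L: Z = jωL = j·4386·0.00241 = 0 + j10.57 Ω
  C: Z = 1/(jωC) = -j/(ω·C) = 0 - j228 Ω
Step 3 — Parallel branch: L || C = 1/(1/L + 1/C) = 0 + j11.08 Ω.
Step 4 — Series with R1: Z_total = R1 + (L || C) = 175 + j11.08 Ω = 175.4∠3.6° Ω.
Step 5 — Source phasor: V = 212∠-62.4° V = 98.22 - j187.9 V.
Step 6 — Ohm's law: I = V / Z_total = (98.22 - j187.9) / (175 + j11.08) = 0.4913 - j1.105 A.
Step 7 — Convert to polar: |I| = 1.209 A, ∠I = -66.0°.

I = 1.209∠-66.0° A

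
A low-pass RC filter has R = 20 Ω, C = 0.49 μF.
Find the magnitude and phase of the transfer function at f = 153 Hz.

Step 1 — Angular frequency: ω = 2π·153 = 961.3 rad/s.
Step 2 — Transfer function: H(jω) = 1/(1 + jωRC).
Step 3 — Denominator: 1 + jωRC = 1 + j·961.3·20·4.9e-07 = 1 + j0.009421.
Step 4 — H = 0.9999 - j0.00942.
Step 5 — Magnitude: |H| = 1 (-0.0 dB); phase: φ = -0.5°.

|H| = 1 (-0.0 dB), φ = -0.5°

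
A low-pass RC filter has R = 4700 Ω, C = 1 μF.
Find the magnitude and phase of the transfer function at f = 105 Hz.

Step 1 — Angular frequency: ω = 2π·105 = 659.7 rad/s.
Step 2 — Transfer function: H(jω) = 1/(1 + jωRC).
Step 3 — Denominator: 1 + jωRC = 1 + j·659.7·4700·1e-06 = 1 + j3.101.
Step 4 — H = 0.09421 - j0.2921.
Step 5 — Magnitude: |H| = 0.3069 (-10.3 dB); phase: φ = -72.1°.

|H| = 0.3069 (-10.3 dB), φ = -72.1°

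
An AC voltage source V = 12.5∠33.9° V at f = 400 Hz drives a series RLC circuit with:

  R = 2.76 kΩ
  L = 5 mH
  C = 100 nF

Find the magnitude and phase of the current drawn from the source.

Step 1 — Angular frequency: ω = 2π·f = 2π·400 = 2513 rad/s.
Step 2 — Component impedances:
  R: Z = R = 2760 Ω
  L: Z = jωL = j·2513·0.005 = 0 + j12.57 Ω
  C: Z = 1/(jωC) = -j/(ω·C) = 0 - j3979 Ω
Step 3 — Series combination: Z_total = R + L + C = 2760 - j3966 Ω = 4832∠-55.2° Ω.
Step 4 — Source phasor: V = 12.5∠33.9° V = 10.38 + j6.972 V.
Step 5 — Ohm's law: I = V / Z_total = (10.38 + j6.972) / (2760 - j3966) = 4.21e-05 + j0.002587 A.
Step 6 — Convert to polar: |I| = 0.002587 A, ∠I = 89.1°.

I = 0.002587∠89.1° A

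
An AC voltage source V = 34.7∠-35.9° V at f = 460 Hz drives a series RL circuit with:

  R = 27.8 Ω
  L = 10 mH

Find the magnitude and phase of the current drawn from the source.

Step 1 — Angular frequency: ω = 2π·f = 2π·460 = 2890 rad/s.
Step 2 — Component impedances:
  R: Z = R = 27.8 Ω
  L: Z = jωL = j·2890·0.01 = 0 + j28.9 Ω
Step 3 — Series combination: Z_total = R + L = 27.8 + j28.9 Ω = 40.1∠46.1° Ω.
Step 4 — Source phasor: V = 34.7∠-35.9° V = 28.11 - j20.35 V.
Step 5 — Ohm's law: I = V / Z_total = (28.11 - j20.35) / (27.8 + j28.9) = 0.1202 - j0.8569 A.
Step 6 — Convert to polar: |I| = 0.8653 A, ∠I = -82.0°.

I = 0.8653∠-82.0° A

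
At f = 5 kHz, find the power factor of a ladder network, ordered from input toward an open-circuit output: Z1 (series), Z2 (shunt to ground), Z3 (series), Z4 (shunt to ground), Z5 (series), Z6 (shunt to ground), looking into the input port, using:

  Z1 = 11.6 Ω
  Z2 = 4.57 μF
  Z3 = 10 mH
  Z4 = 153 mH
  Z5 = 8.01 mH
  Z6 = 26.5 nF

Step 1 — Angular frequency: ω = 2π·f = 2π·5000 = 3.142e+04 rad/s.
Step 2 — Component impedances:
  Z1: Z = R = 11.6 Ω
  Z2: Z = 1/(jωC) = -j/(ω·C) = 0 - j6.965 Ω
  Z3: Z = jωL = j·3.142e+04·0.01 = 0 + j314.2 Ω
  Z4: Z = jωL = j·3.142e+04·0.153 = 0 + j4807 Ω
  Z5: Z = jωL = j·3.142e+04·0.00801 = 0 + j251.6 Ω
  Z6: Z = 1/(jωC) = -j/(ω·C) = 0 - j1201 Ω
Step 3 — Ladder network (open output): work backward from the far end, alternating series and parallel combinations. Z_in = 11.6 - j6.91 Ω = 13.5∠-30.8° Ω.
Step 4 — Power factor: PF = cos(φ) = Re(Z)/|Z| = 11.6/13.502 = 0.8591.
Step 5 — Type: Im(Z) = -6.91 ⇒ leading (phase φ = -30.8°).

PF = 0.8591 (leading, φ = -30.8°)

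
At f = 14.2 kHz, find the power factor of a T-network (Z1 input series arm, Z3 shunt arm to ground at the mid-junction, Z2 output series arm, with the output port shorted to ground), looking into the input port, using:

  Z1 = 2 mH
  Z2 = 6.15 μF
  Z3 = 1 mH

Step 1 — Angular frequency: ω = 2π·f = 2π·1.42e+04 = 8.922e+04 rad/s.
Step 2 — Component impedances:
  Z1: Z = jωL = j·8.922e+04·0.002 = 0 + j178.4 Ω
  Z2: Z = 1/(jωC) = -j/(ω·C) = 0 - j1.822 Ω
  Z3: Z = jωL = j·8.922e+04·0.001 = 0 + j89.22 Ω
Step 3 — With the output port shorted to ground, the output series arm Z2 runs from the junction to ground; the shunt arm Z3 also runs from the junction to ground. They appear in parallel: Z3 || Z2 = 0 - j1.86 Ω.
Step 4 — Series with input arm Z1: Z_in = Z1 + (Z3 || Z2) = 0 + j176.6 Ω = 176.6∠90.0° Ω.
Step 5 — Power factor: PF = cos(φ) = Re(Z)/|Z| = 0/176.6 = 0.
Step 6 — Type: Im(Z) = 176.6 ⇒ lagging (phase φ = 90.0°).

PF = 0 (lagging, φ = 90.0°)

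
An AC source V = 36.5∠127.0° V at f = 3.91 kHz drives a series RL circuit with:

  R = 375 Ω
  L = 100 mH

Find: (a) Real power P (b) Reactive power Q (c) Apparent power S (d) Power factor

Step 1 — Angular frequency: ω = 2π·f = 2π·3910 = 2.457e+04 rad/s.
Step 2 — Component impedances:
  R: Z = R = 375 Ω
  L: Z = jωL = j·2.457e+04·0.1 = 0 + j2457 Ω
Step 3 — Series combination: Z_total = R + L = 375 + j2457 Ω = 2485∠81.3° Ω.
Step 4 — Source phasor: V = 36.5∠127.0° V = -21.97 + j29.15 V.
Step 5 — Current: I = V / Z = 0.01026 + j0.01051 A = 0.01469∠45.7° A.
Step 6 — Complex power: S = V·I* = 0.08089 + j0.5299 VA.
Step 7 — Real power: P = Re(S) = 0.08089 W.
Step 8 — Reactive power: Q = Im(S) = 0.5299 VAR.
Step 9 — Apparent power: |S| = 0.5361 VA.
Step 10 — Power factor: PF = P/|S| = 0.1509 (lagging).

(a) P = 0.08089 W  (b) Q = 0.5299 VAR  (c) S = 0.5361 VA  (d) PF = 0.1509 (lagging)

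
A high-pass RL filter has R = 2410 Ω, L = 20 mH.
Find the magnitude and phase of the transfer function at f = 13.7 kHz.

Step 1 — Angular frequency: ω = 2π·1.37e+04 = 8.608e+04 rad/s.
Step 2 — Transfer function: H(jω) = jωL/(R + jωL).
Step 3 — Numerator jωL = j·1722; denominator R + jωL = 2410 + j1722.
Step 4 — H = 0.3379 + j0.473.
Step 5 — Magnitude: |H| = 0.5813 (-4.7 dB); phase: φ = 54.5°.

|H| = 0.5813 (-4.7 dB), φ = 54.5°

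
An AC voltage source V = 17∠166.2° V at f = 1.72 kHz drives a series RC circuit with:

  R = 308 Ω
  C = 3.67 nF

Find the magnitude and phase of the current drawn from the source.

Step 1 — Angular frequency: ω = 2π·f = 2π·1720 = 1.081e+04 rad/s.
Step 2 — Component impedances:
  R: Z = R = 308 Ω
  C: Z = 1/(jωC) = -j/(ω·C) = 0 - j2.521e+04 Ω
Step 3 — Series combination: Z_total = R + C = 308 - j2.521e+04 Ω = 2.521e+04∠-89.3° Ω.
Step 4 — Source phasor: V = 17∠166.2° V = -16.51 + j4.055 V.
Step 5 — Ohm's law: I = V / Z_total = (-16.51 + j4.055) / (308 - j2.521e+04) = -0.0001688 - j0.0006527 A.
Step 6 — Convert to polar: |I| = 0.0006742 A, ∠I = -104.5°.

I = 0.0006742∠-104.5° A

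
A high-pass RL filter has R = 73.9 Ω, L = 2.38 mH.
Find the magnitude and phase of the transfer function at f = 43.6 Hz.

Step 1 — Angular frequency: ω = 2π·43.6 = 273.9 rad/s.
Step 2 — Transfer function: H(jω) = jωL/(R + jωL).
Step 3 — Numerator jωL = j·0.652; denominator R + jωL = 73.9 + j0.652.
Step 4 — H = 7.783e-05 + j0.008822.
Step 5 — Magnitude: |H| = 0.008822 (-41.1 dB); phase: φ = 89.5°.

|H| = 0.008822 (-41.1 dB), φ = 89.5°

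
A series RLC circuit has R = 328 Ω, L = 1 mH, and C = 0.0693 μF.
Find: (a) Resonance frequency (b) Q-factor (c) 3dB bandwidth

Step 1 — Resonance condition Im(Z)=0 gives ω₀ = 1/√(LC).
Step 2 — ω₀ = 1/√(0.001·6.93e-08) = 1.201e+05 rad/s.
Step 3 — f₀ = ω₀/(2π) = 1.912e+04 Hz.
Step 4 — Series Q: Q = ω₀L/R = 1.201e+05·0.001/328 = 0.3662.
Step 5 — 3dB bandwidth: Δω = ω₀/Q = 3.28e+05 rad/s; BW = Δω/(2π) = 5.22e+04 Hz.

(a) f₀ = 1.912e+04 Hz  (b) Q = 0.3662  (c) BW = 5.22e+04 Hz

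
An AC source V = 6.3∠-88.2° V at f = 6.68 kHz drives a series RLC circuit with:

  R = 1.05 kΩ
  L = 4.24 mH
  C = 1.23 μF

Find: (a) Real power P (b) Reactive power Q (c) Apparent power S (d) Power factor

Step 1 — Angular frequency: ω = 2π·f = 2π·6680 = 4.197e+04 rad/s.
Step 2 — Component impedances:
  R: Z = R = 1050 Ω
  L: Z = jωL = j·4.197e+04·0.00424 = 0 + j178 Ω
  C: Z = 1/(jωC) = -j/(ω·C) = 0 - j19.37 Ω
Step 3 — Series combination: Z_total = R + L + C = 1050 + j158.6 Ω = 1062∠8.6° Ω.
Step 4 — Source phasor: V = 6.3∠-88.2° V = 0.1979 - j6.297 V.
Step 5 — Current: I = V / Z = -0.0007013 - j0.005891 A = 0.005933∠-96.8° A.
Step 6 — Complex power: S = V·I* = 0.03696 + j0.005582 VA.
Step 7 — Real power: P = Re(S) = 0.03696 W.
Step 8 — Reactive power: Q = Im(S) = 0.005582 VAR.
Step 9 — Apparent power: |S| = 0.03738 VA.
Step 10 — Power factor: PF = P/|S| = 0.9888 (lagging).

(a) P = 0.03696 W  (b) Q = 0.005582 VAR  (c) S = 0.03738 VA  (d) PF = 0.9888 (lagging)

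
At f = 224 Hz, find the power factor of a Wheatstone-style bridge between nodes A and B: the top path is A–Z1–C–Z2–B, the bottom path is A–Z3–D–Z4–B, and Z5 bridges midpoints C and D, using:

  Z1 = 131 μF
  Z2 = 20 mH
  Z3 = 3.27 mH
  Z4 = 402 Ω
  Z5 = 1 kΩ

Step 1 — Angular frequency: ω = 2π·f = 2π·224 = 1407 rad/s.
Step 2 — Component impedances:
  Z1: Z = 1/(jωC) = -j/(ω·C) = 0 - j5.424 Ω
  Z2: Z = jωL = j·1407·0.02 = 0 + j28.15 Ω
  Z3: Z = jωL = j·1407·0.00327 = 0 + j4.602 Ω
  Z4: Z = R = 402 Ω
  Z5: Z = R = 1000 Ω
Step 3 — Bridge requires nodal analysis (the Z5 bridge couples midpoints C and D, so the two paths cannot be reduced to a simple series/parallel combination). Setting node B to ground and injecting 1 A at node A, the 3-node admittance system at A, C, D solves to V_A = Z_AB = 1.308 + j22.64 Ω = 22.68∠86.7° Ω.
Step 4 — Power factor: PF = cos(φ) = Re(Z)/|Z| = 1.3081/22.675 = 0.05769.
Step 5 — Type: Im(Z) = 22.64 ⇒ lagging (phase φ = 86.7°).

PF = 0.05769 (lagging, φ = 86.7°)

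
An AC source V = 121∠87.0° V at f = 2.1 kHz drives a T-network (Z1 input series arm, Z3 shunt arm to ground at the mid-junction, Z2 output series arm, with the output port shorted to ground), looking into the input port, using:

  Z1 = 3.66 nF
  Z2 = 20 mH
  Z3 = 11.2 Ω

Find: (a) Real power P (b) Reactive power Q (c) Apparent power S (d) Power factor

Step 1 — Angular frequency: ω = 2π·f = 2π·2100 = 1.319e+04 rad/s.
Step 2 — Component impedances:
  Z1: Z = 1/(jωC) = -j/(ω·C) = 0 - j2.071e+04 Ω
  Z2: Z = jωL = j·1.319e+04·0.02 = 0 + j263.9 Ω
  Z3: Z = R = 11.2 Ω
Step 3 — With the output port shorted to ground, the output series arm Z2 runs from the junction to ground; the shunt arm Z3 also runs from the junction to ground. They appear in parallel: Z3 || Z2 = 11.18 + j0.4745 Ω.
Step 4 — Series with input arm Z1: Z_in = Z1 + (Z3 || Z2) = 11.18 - j2.071e+04 Ω = 2.071e+04∠-90.0° Ω.
Step 5 — Source phasor: V = 121∠87.0° V = 6.333 + j120.8 V.
Step 6 — Current: I = V / Z = -0.005835 + j0.000309 A = 0.005844∠177.0° A.
Step 7 — Complex power: S = V·I* = 0.0003818 - j0.7071 VA.
Step 8 — Real power: P = Re(S) = 0.0003818 W.
Step 9 — Reactive power: Q = Im(S) = -0.7071 VAR.
Step 10 — Apparent power: |S| = 0.7071 VA.
Step 11 — Power factor: PF = P/|S| = 0.0005399 (leading).

(a) P = 0.0003818 W  (b) Q = -0.7071 VAR  (c) S = 0.7071 VA  (d) PF = 0.0005399 (leading)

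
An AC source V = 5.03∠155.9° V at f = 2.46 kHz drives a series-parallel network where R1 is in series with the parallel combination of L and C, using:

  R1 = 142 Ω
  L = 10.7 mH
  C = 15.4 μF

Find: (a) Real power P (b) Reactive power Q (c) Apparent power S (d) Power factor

Step 1 — Angular frequency: ω = 2π·f = 2π·2460 = 1.546e+04 rad/s.
Step 2 — Component impedances:
  R1: Z = R = 142 Ω
  L: Z = jωL = j·1.546e+04·0.0107 = 0 + j165.4 Ω
  C: Z = 1/(jωC) = -j/(ω·C) = 0 - j4.201 Ω
Step 3 — Parallel branch: L || C = 1/(1/L + 1/C) = 0 - j4.311 Ω.
Step 4 — Series with R1: Z_total = R1 + (L || C) = 142 - j4.311 Ω = 142.1∠-1.7° Ω.
Step 5 — Source phasor: V = 5.03∠155.9° V = -4.592 + j2.054 V.
Step 6 — Current: I = V / Z = -0.03274 + j0.01347 A = 0.03541∠157.6° A.
Step 7 — Complex power: S = V·I* = 0.178 - j0.005404 VA.
Step 8 — Real power: P = Re(S) = 0.178 W.
Step 9 — Reactive power: Q = Im(S) = -0.005404 VAR.
Step 10 — Apparent power: |S| = 0.1781 VA.
Step 11 — Power factor: PF = P/|S| = 0.9995 (leading).

(a) P = 0.178 W  (b) Q = -0.005404 VAR  (c) S = 0.1781 VA  (d) PF = 0.9995 (leading)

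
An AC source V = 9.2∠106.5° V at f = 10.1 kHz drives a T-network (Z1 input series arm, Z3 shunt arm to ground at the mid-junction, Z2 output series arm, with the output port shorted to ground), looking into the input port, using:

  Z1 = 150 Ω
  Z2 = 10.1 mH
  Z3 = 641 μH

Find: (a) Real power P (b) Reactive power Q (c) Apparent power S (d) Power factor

Step 1 — Angular frequency: ω = 2π·f = 2π·1.01e+04 = 6.346e+04 rad/s.
Step 2 — Component impedances:
  Z1: Z = R = 150 Ω
  Z2: Z = jωL = j·6.346e+04·0.0101 = 0 + j640.9 Ω
  Z3: Z = jωL = j·6.346e+04·0.000641 = 0 + j40.68 Ω
Step 3 — With the output port shorted to ground, the output series arm Z2 runs from the junction to ground; the shunt arm Z3 also runs from the junction to ground. They appear in parallel: Z3 || Z2 = 0 + j38.25 Ω.
Step 4 — Series with input arm Z1: Z_in = Z1 + (Z3 || Z2) = 150 + j38.25 Ω = 154.8∠14.3° Ω.
Step 5 — Source phasor: V = 9.2∠106.5° V = -2.613 + j8.821 V.
Step 6 — Current: I = V / Z = -0.002276 + j0.05939 A = 0.05943∠92.2° A.
Step 7 — Complex power: S = V·I* = 0.5298 + j0.1351 VA.
Step 8 — Real power: P = Re(S) = 0.5298 W.
Step 9 — Reactive power: Q = Im(S) = 0.1351 VAR.
Step 10 — Apparent power: |S| = 0.5468 VA.
Step 11 — Power factor: PF = P/|S| = 0.969 (lagging).

(a) P = 0.5298 W  (b) Q = 0.1351 VAR  (c) S = 0.5468 VA  (d) PF = 0.969 (lagging)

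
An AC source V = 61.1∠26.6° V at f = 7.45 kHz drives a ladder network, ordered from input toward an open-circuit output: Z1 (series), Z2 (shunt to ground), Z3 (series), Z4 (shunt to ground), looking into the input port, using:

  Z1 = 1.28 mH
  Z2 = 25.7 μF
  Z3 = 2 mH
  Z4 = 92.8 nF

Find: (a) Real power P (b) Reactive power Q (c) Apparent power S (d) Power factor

Step 1 — Angular frequency: ω = 2π·f = 2π·7450 = 4.681e+04 rad/s.
Step 2 — Component impedances:
  Z1: Z = jωL = j·4.681e+04·0.00128 = 0 + j59.92 Ω
  Z2: Z = 1/(jωC) = -j/(ω·C) = 0 - j0.8312 Ω
  Z3: Z = jωL = j·4.681e+04·0.002 = 0 + j93.62 Ω
  Z4: Z = 1/(jωC) = -j/(ω·C) = 0 - j230.2 Ω
Step 3 — Ladder network (open output): work backward from the far end, alternating series and parallel combinations. Z_in = 0 + j59.09 Ω = 59.09∠90.0° Ω.
Step 4 — Source phasor: V = 61.1∠26.6° V = 54.63 + j27.36 V.
Step 5 — Current: I = V / Z = 0.463 - j0.9246 A = 1.034∠-63.4° A.
Step 6 — Complex power: S = V·I* = 0 + j63.18 VA.
Step 7 — Real power: P = Re(S) = 0 W.
Step 8 — Reactive power: Q = Im(S) = 63.18 VAR.
Step 9 — Apparent power: |S| = 63.18 VA.
Step 10 — Power factor: PF = P/|S| = 0 (lagging).

(a) P = 0 W  (b) Q = 63.18 VAR  (c) S = 63.18 VA  (d) PF = 0 (lagging)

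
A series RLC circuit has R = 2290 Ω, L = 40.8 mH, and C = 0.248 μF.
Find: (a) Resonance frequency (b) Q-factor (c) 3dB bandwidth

Step 1 — Resonance condition Im(Z)=0 gives ω₀ = 1/√(LC).
Step 2 — ω₀ = 1/√(0.0408·2.48e-07) = 9941 rad/s.
Step 3 — f₀ = ω₀/(2π) = 1582 Hz.
Step 4 — Series Q: Q = ω₀L/R = 9941·0.0408/2290 = 0.1771.
Step 5 — 3dB bandwidth: Δω = ω₀/Q = 5.613e+04 rad/s; BW = Δω/(2π) = 8933 Hz.

(a) f₀ = 1582 Hz  (b) Q = 0.1771  (c) BW = 8933 Hz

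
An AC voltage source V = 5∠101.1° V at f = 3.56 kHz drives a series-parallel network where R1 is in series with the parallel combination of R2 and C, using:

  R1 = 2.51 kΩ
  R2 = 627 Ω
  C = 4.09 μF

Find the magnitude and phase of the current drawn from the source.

Step 1 — Angular frequency: ω = 2π·f = 2π·3560 = 2.237e+04 rad/s.
Step 2 — Component impedances:
  R1: Z = R = 2510 Ω
  R2: Z = R = 627 Ω
  C: Z = 1/(jωC) = -j/(ω·C) = 0 - j10.93 Ω
Step 3 — Parallel branch: R2 || C = 1/(1/R2 + 1/C) = 0.1905 - j10.93 Ω.
Step 4 — Series with R1: Z_total = R1 + (R2 || C) = 2510 - j10.93 Ω = 2510∠-0.2° Ω.
Step 5 — Source phasor: V = 5∠101.1° V = -0.9626 + j4.906 V.
Step 6 — Ohm's law: I = V / Z_total = (-0.9626 + j4.906) / (2510 - j10.93) = -0.000392 + j0.001953 A.
Step 7 — Convert to polar: |I| = 0.001992 A, ∠I = 101.3°.

I = 0.001992∠101.3° A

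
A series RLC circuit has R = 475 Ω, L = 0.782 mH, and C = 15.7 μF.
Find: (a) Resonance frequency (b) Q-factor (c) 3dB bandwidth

Step 1 — Resonance: ω₀ = 1/√(LC) = 1/√(0.000782·1.57e-05) = 9025 rad/s.
Step 2 — f₀ = ω₀/(2π) = 1436 Hz.
Step 3 — Series Q: Q = ω₀L/R = 9025·0.000782/475 = 0.01486.
Step 4 — Bandwidth: Δω = ω₀/Q = 6.074e+05 rad/s; BW = Δω/(2π) = 9.667e+04 Hz.

(a) f₀ = 1436 Hz  (b) Q = 0.01486  (c) BW = 9.667e+04 Hz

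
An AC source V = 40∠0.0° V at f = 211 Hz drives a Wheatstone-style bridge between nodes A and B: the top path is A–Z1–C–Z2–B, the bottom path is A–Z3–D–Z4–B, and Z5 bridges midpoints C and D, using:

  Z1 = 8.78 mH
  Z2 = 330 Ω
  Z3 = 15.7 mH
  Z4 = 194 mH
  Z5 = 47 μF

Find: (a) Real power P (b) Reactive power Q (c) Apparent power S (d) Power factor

Step 1 — Angular frequency: ω = 2π·f = 2π·211 = 1326 rad/s.
Step 2 — Component impedances:
  Z1: Z = jωL = j·1326·0.00878 = 0 + j11.64 Ω
  Z2: Z = R = 330 Ω
  Z3: Z = jωL = j·1326·0.0157 = 0 + j20.81 Ω
  Z4: Z = jωL = j·1326·0.194 = 0 + j257.2 Ω
  Z5: Z = 1/(jωC) = -j/(ω·C) = 0 - j16.05 Ω
Step 3 — Bridge requires nodal analysis (the Z5 bridge couples midpoints C and D, so the two paths cannot be reduced to a simple series/parallel combination). Setting node B to ground and injecting 1 A at node A, the 3-node admittance system at A, C, D solves to V_A = Z_AB = 115.9 + j172.4 Ω = 207.8∠56.1° Ω.
Step 4 — Source phasor: V = 40∠0.0° V = 40 V.
Step 5 — Current: I = V / Z = 0.1074 - j0.1598 A = 0.1925∠-56.1° A.
Step 6 — Complex power: S = V·I* = 4.296 + j6.392 VA.
Step 7 — Real power: P = Re(S) = 4.296 W.
Step 8 — Reactive power: Q = Im(S) = 6.392 VAR.
Step 9 — Apparent power: |S| = 7.701 VA.
Step 10 — Power factor: PF = P/|S| = 0.5578 (lagging).

(a) P = 4.296 W  (b) Q = 6.392 VAR  (c) S = 7.701 VA  (d) PF = 0.5578 (lagging)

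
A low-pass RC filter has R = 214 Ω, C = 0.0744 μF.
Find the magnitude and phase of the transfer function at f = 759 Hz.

Step 1 — Angular frequency: ω = 2π·759 = 4769 rad/s.
Step 2 — Transfer function: H(jω) = 1/(1 + jωRC).
Step 3 — Denominator: 1 + jωRC = 1 + j·4769·214·7.44e-08 = 1 + j0.07593.
Step 4 — H = 0.9943 - j0.07549.
Step 5 — Magnitude: |H| = 0.9971 (-0.0 dB); phase: φ = -4.3°.

|H| = 0.9971 (-0.0 dB), φ = -4.3°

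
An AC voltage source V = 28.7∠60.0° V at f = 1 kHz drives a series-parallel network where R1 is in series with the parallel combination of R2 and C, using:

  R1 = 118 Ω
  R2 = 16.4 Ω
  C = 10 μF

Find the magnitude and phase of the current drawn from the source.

Step 1 — Angular frequency: ω = 2π·f = 2π·1000 = 6283 rad/s.
Step 2 — Component impedances:
  R1: Z = R = 118 Ω
  R2: Z = R = 16.4 Ω
  C: Z = 1/(jωC) = -j/(ω·C) = 0 - j15.92 Ω
Step 3 — Parallel branch: R2 || C = 1/(1/R2 + 1/C) = 7.954 - j8.196 Ω.
Step 4 — Series with R1: Z_total = R1 + (R2 || C) = 126 - j8.196 Ω = 126.2∠-3.7° Ω.
Step 5 — Source phasor: V = 28.7∠60.0° V = 14.35 + j24.85 V.
Step 6 — Ohm's law: I = V / Z_total = (14.35 + j24.85) / (126 - j8.196) = 0.1007 + j0.2039 A.
Step 7 — Convert to polar: |I| = 0.2274 A, ∠I = 63.7°.

I = 0.2274∠63.7° A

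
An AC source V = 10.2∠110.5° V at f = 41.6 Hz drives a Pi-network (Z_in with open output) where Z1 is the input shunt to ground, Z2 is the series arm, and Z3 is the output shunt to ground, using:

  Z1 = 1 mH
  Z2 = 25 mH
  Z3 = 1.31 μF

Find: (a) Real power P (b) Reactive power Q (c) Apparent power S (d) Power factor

Step 1 — Angular frequency: ω = 2π·f = 2π·41.6 = 261.4 rad/s.
Step 2 — Component impedances:
  Z1: Z = jωL = j·261.4·0.001 = 0 + j0.2614 Ω
  Z2: Z = jωL = j·261.4·0.025 = 0 + j6.535 Ω
  Z3: Z = 1/(jωC) = -j/(ω·C) = 0 - j2920 Ω
Step 3 — With open output, the series arm Z2 and the output shunt Z3 appear in series to ground: Z2 + Z3 = 0 - j2914 Ω.
Step 4 — Parallel with input shunt Z1: Z_in = Z1 || (Z2 + Z3) = 0 + j0.2614 Ω = 0.2614∠90.0° Ω.
Step 5 — Source phasor: V = 10.2∠110.5° V = -3.572 + j9.554 V.
Step 6 — Current: I = V / Z = 36.55 + j13.67 A = 39.02∠20.5° A.
Step 7 — Complex power: S = V·I* = 0 + j398 VA.
Step 8 — Real power: P = Re(S) = 0 W.
Step 9 — Reactive power: Q = Im(S) = 398 VAR.
Step 10 — Apparent power: |S| = 398 VA.
Step 11 — Power factor: PF = P/|S| = 0 (lagging).

(a) P = 0 W  (b) Q = 398 VAR  (c) S = 398 VA  (d) PF = 0 (lagging)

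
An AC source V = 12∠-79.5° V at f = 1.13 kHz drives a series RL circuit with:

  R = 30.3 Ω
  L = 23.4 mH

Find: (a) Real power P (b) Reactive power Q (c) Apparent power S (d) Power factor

Step 1 — Angular frequency: ω = 2π·f = 2π·1130 = 7100 rad/s.
Step 2 — Component impedances:
  R: Z = R = 30.3 Ω
  L: Z = jωL = j·7100·0.0234 = 0 + j166.1 Ω
Step 3 — Series combination: Z_total = R + L = 30.3 + j166.1 Ω = 168.9∠79.7° Ω.
Step 4 — Source phasor: V = 12∠-79.5° V = 2.187 - j11.8 V.
Step 5 — Current: I = V / Z = -0.06641 - j0.02527 A = 0.07106∠-159.2° A.
Step 6 — Complex power: S = V·I* = 0.153 + j0.8388 VA.
Step 7 — Real power: P = Re(S) = 0.153 W.
Step 8 — Reactive power: Q = Im(S) = 0.8388 VAR.
Step 9 — Apparent power: |S| = 0.8527 VA.
Step 10 — Power factor: PF = P/|S| = 0.1794 (lagging).

(a) P = 0.153 W  (b) Q = 0.8388 VAR  (c) S = 0.8527 VA  (d) PF = 0.1794 (lagging)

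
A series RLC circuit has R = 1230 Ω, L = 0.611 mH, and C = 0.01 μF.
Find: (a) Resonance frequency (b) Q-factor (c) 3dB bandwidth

Step 1 — Resonance: ω₀ = 1/√(LC) = 1/√(0.000611·1e-08) = 4.046e+05 rad/s.
Step 2 — f₀ = ω₀/(2π) = 6.439e+04 Hz.
Step 3 — Series Q: Q = ω₀L/R = 4.046e+05·0.000611/1230 = 0.201.
Step 4 — Bandwidth: Δω = ω₀/Q = 2.013e+06 rad/s; BW = Δω/(2π) = 3.204e+05 Hz.

(a) f₀ = 6.439e+04 Hz  (b) Q = 0.201  (c) BW = 3.204e+05 Hz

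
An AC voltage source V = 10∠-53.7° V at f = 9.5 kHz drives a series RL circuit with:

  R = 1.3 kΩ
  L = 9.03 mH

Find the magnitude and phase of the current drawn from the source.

Step 1 — Angular frequency: ω = 2π·f = 2π·9500 = 5.969e+04 rad/s.
Step 2 — Component impedances:
  R: Z = R = 1300 Ω
  L: Z = jωL = j·5.969e+04·0.00903 = 0 + j539 Ω
Step 3 — Series combination: Z_total = R + L = 1300 + j539 Ω = 1407∠22.5° Ω.
Step 4 — Source phasor: V = 10∠-53.7° V = 5.92 - j8.059 V.
Step 5 — Ohm's law: I = V / Z_total = (5.92 - j8.059) / (1300 + j539) = 0.001693 - j0.006901 A.
Step 6 — Convert to polar: |I| = 0.007106 A, ∠I = -76.2°.

I = 0.007106∠-76.2° A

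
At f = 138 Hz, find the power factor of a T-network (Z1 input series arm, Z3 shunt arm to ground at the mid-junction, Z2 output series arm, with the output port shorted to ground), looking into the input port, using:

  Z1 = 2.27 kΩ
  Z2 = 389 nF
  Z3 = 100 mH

Step 1 — Angular frequency: ω = 2π·f = 2π·138 = 867.1 rad/s.
Step 2 — Component impedances:
  Z1: Z = R = 2270 Ω
  Z2: Z = 1/(jωC) = -j/(ω·C) = 0 - j2965 Ω
  Z3: Z = jωL = j·867.1·0.1 = 0 + j86.71 Ω
Step 3 — With the output port shorted to ground, the output series arm Z2 runs from the junction to ground; the shunt arm Z3 also runs from the junction to ground. They appear in parallel: Z3 || Z2 = 0 + j89.32 Ω.
Step 4 — Series with input arm Z1: Z_in = Z1 + (Z3 || Z2) = 2270 + j89.32 Ω = 2272∠2.3° Ω.
Step 5 — Power factor: PF = cos(φ) = Re(Z)/|Z| = 2270/2271.8 = 0.9992.
Step 6 — Type: Im(Z) = 89.32 ⇒ lagging (phase φ = 2.3°).

PF = 0.9992 (lagging, φ = 2.3°)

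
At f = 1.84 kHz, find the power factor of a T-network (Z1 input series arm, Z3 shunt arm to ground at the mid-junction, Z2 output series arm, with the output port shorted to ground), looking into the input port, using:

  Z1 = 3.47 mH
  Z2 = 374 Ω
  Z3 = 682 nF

Step 1 — Angular frequency: ω = 2π·f = 2π·1840 = 1.156e+04 rad/s.
Step 2 — Component impedances:
  Z1: Z = jωL = j·1.156e+04·0.00347 = 0 + j40.12 Ω
  Z2: Z = R = 374 Ω
  Z3: Z = 1/(jωC) = -j/(ω·C) = 0 - j126.8 Ω
Step 3 — With the output port shorted to ground, the output series arm Z2 runs from the junction to ground; the shunt arm Z3 also runs from the junction to ground. They appear in parallel: Z3 || Z2 = 38.57 - j113.7 Ω.
Step 4 — Series with input arm Z1: Z_in = Z1 + (Z3 || Z2) = 38.57 - j73.63 Ω = 83.12∠-62.4° Ω.
Step 5 — Power factor: PF = cos(φ) = Re(Z)/|Z| = 38.574/83.123 = 0.4641.
Step 6 — Type: Im(Z) = -73.63 ⇒ leading (phase φ = -62.4°).

PF = 0.4641 (leading, φ = -62.4°)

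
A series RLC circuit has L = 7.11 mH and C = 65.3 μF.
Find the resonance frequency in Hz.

Step 1 — Resonance condition Im(Z)=0 gives ω₀ = 1/√(LC).
Step 2 — ω₀ = 1/√(0.00711·6.53e-05) = 1468 rad/s.
Step 3 — f₀ = ω₀/(2π) = 233.6 Hz.

f₀ = 233.6 Hz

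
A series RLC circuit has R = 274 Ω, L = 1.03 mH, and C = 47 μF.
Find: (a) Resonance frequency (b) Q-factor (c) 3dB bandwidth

Step 1 — Resonance: ω₀ = 1/√(LC) = 1/√(0.00103·4.7e-05) = 4545 rad/s.
Step 2 — f₀ = ω₀/(2π) = 723.4 Hz.
Step 3 — Series Q: Q = ω₀L/R = 4545·0.00103/274 = 0.01709.
Step 4 — Bandwidth: Δω = ω₀/Q = 2.66e+05 rad/s; BW = Δω/(2π) = 4.234e+04 Hz.

(a) f₀ = 723.4 Hz  (b) Q = 0.01709  (c) BW = 4.234e+04 Hz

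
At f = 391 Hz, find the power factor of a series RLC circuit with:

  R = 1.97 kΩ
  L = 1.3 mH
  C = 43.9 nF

Step 1 — Angular frequency: ω = 2π·f = 2π·391 = 2457 rad/s.
Step 2 — Component impedances:
  R: Z = R = 1970 Ω
  L: Z = jωL = j·2457·0.0013 = 0 + j3.194 Ω
  C: Z = 1/(jωC) = -j/(ω·C) = 0 - j9272 Ω
Step 3 — Series combination: Z_total = R + L + C = 1970 - j9269 Ω = 9476∠-78.0° Ω.
Step 4 — Power factor: PF = cos(φ) = Re(Z)/|Z| = 1970/9476 = 0.2079.
Step 5 — Type: Im(Z) = -9269 ⇒ leading (phase φ = -78.0°).

PF = 0.2079 (leading, φ = -78.0°)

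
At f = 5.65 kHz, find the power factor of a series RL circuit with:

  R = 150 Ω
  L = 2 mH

Step 1 — Angular frequency: ω = 2π·f = 2π·5650 = 3.55e+04 rad/s.
Step 2 — Component impedances:
  R: Z = R = 150 Ω
  L: Z = jωL = j·3.55e+04·0.002 = 0 + j71 Ω
Step 3 — Series combination: Z_total = R + L = 150 + j71 Ω = 166∠25.3° Ω.
Step 4 — Power factor: PF = cos(φ) = Re(Z)/|Z| = 150/165.95 = 0.9039.
Step 5 — Type: Im(Z) = 71 ⇒ lagging (phase φ = 25.3°).

PF = 0.9039 (lagging, φ = 25.3°)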